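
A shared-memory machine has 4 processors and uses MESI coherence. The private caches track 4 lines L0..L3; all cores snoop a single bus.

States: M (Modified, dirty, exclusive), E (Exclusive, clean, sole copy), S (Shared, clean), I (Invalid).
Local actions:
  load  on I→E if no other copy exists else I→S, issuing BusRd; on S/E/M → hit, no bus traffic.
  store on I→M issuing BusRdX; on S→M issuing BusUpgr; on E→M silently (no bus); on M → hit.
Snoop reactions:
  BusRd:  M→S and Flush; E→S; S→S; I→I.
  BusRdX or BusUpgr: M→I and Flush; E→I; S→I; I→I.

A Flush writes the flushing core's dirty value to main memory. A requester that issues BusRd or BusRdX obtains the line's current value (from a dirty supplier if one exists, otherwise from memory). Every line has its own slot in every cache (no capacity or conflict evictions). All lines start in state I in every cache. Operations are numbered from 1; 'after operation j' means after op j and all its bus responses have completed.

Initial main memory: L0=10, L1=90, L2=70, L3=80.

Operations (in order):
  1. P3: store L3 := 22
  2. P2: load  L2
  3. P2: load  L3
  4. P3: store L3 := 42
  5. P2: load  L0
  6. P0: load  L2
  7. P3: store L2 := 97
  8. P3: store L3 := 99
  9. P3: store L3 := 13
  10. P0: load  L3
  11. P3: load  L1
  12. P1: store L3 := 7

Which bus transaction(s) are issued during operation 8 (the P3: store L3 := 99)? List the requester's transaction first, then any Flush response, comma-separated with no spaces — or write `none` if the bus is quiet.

bus = none

[1] P3: store L3 := 22 | P0:I, P1:I, P2:I, P3:M(22) | bus: BusRdX
[2] P2: load  L2 | P0:I, P1:I, P2:E(70), P3:I | bus: BusRd
[3] P2: load  L3 | P0:I, P1:I, P2:S(22), P3:S(22) | bus: BusRd,Flush
[4] P3: store L3 := 42 | P0:I, P1:I, P2:I, P3:M(42) | bus: BusUpgr
[5] P2: load  L0 | P0:I, P1:I, P2:E(10), P3:I | bus: BusRd
[6] P0: load  L2 | P0:S(70), P1:I, P2:S(70), P3:I | bus: BusRd
[7] P3: store L2 := 97 | P0:I, P1:I, P2:I, P3:M(97) | bus: BusRdX
[8] P3: store L3 := 99 | P0:I, P1:I, P2:I, P3:M(99) | bus: none
[9] P3: store L3 := 13 | P0:I, P1:I, P2:I, P3:M(13) | bus: none
[10] P0: load  L3 | P0:S(13), P1:I, P2:I, P3:S(13) | bus: BusRd,Flush
[11] P3: load  L1 | P0:I, P1:I, P2:I, P3:E(90) | bus: BusRd
[12] P1: store L3 := 7 | P0:I, P1:M(7), P2:I, P3:I | bus: BusRdX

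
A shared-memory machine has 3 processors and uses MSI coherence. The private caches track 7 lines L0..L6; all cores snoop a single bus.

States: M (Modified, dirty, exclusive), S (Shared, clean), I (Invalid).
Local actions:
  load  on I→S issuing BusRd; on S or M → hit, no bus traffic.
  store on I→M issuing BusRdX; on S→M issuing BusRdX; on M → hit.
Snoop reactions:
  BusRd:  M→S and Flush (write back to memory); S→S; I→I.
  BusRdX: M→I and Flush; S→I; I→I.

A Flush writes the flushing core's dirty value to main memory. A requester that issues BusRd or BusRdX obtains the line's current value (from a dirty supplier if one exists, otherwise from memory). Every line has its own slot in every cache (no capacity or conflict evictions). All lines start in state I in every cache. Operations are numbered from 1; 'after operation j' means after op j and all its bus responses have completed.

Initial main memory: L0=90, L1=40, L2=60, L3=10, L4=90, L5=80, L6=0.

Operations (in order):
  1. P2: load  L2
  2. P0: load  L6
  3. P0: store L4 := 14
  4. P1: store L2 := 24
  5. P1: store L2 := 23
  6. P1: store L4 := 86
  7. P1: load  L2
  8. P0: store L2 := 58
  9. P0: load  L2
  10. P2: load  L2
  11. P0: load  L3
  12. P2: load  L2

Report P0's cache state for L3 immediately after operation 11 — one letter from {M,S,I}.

[1] P2: load  L2 | P0:I, P1:I, P2:S(60) | bus: BusRd
[2] P0: load  L6 | P0:S(0), P1:I, P2:I | bus: BusRd
[3] P0: store L4 := 14 | P0:M(14), P1:I, P2:I | bus: BusRdX
[4] P1: store L2 := 24 | P0:I, P1:M(24), P2:I | bus: BusRdX
[5] P1: store L2 := 23 | P0:I, P1:M(23), P2:I | bus: none
[6] P1: store L4 := 86 | P0:I, P1:M(86), P2:I | bus: BusRdX,Flush
[7] P1: load  L2 | P0:I, P1:M(23), P2:I | bus: none
[8] P0: store L2 := 58 | P0:M(58), P1:I, P2:I | bus: BusRdX,Flush
[9] P0: load  L2 | P0:M(58), P1:I, P2:I | bus: none
[10] P2: load  L2 | P0:S(58), P1:I, P2:S(58) | bus: BusRd,Flush
[11] P0: load  L3 | P0:S(10), P1:I, P2:I | bus: BusRd
[12] P2: load  L2 | P0:S(58), P1:I, P2:S(58) | bus: none

state = S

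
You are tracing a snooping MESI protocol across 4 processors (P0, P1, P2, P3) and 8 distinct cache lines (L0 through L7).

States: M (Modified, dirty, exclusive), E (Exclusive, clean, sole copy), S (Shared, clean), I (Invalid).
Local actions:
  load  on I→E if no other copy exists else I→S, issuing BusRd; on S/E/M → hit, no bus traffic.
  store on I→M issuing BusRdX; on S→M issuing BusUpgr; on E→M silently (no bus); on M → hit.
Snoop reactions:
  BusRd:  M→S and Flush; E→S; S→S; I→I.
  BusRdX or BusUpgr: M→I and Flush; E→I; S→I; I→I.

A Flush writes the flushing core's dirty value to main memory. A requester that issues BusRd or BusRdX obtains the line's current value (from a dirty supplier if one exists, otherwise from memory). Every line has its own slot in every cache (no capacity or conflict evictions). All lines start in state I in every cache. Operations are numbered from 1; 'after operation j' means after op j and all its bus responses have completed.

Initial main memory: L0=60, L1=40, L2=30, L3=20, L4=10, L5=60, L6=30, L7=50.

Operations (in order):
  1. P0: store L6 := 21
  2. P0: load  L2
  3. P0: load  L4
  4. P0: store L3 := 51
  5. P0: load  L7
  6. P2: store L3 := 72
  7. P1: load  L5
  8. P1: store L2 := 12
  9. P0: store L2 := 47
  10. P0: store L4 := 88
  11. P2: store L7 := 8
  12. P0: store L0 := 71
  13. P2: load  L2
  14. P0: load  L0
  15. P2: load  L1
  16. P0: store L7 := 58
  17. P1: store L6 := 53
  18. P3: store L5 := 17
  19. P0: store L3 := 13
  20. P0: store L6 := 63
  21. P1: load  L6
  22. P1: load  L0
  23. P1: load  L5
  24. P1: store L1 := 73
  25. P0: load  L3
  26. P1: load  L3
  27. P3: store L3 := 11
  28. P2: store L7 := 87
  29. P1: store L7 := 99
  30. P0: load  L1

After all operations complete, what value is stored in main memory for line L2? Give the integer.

memory[L2] = 47

  op1 P0: store L6 := 21 → M/I/I/I on L6; bus BusRdX; mem=30
  op2 P0: load  L2 → E/I/I/I on L2; bus BusRd; mem=30
  op3 P0: load  L4 → E/I/I/I on L4; bus BusRd; mem=10
  op4 P0: store L3 := 51 → M/I/I/I on L3; bus BusRdX; mem=20
  op5 P0: load  L7 → E/I/I/I on L7; bus BusRd; mem=50
  op6 P2: store L3 := 72 → I/I/M/I on L3; bus BusRdX Flush; mem=51
  op7 P1: load  L5 → I/E/I/I on L5; bus BusRd; mem=60
  op8 P1: store L2 := 12 → I/M/I/I on L2; bus BusRdX; mem=30
  op9 P0: store L2 := 47 → M/I/I/I on L2; bus BusRdX Flush; mem=12
  op10 P0: store L4 := 88 → M/I/I/I on L4; bus (none); mem=10
  op11 P2: store L7 := 8 → I/I/M/I on L7; bus BusRdX; mem=50
  op12 P0: store L0 := 71 → M/I/I/I on L0; bus BusRdX; mem=60
  op13 P2: load  L2 → S/I/S/I on L2; bus BusRd Flush; mem=47
  op14 P0: load  L0 → M/I/I/I on L0; bus (none); mem=60
  op15 P2: load  L1 → I/I/E/I on L1; bus BusRd; mem=40
  op16 P0: store L7 := 58 → M/I/I/I on L7; bus BusRdX Flush; mem=8
  op17 P1: store L6 := 53 → I/M/I/I on L6; bus BusRdX Flush; mem=21
  op18 P3: store L5 := 17 → I/I/I/M on L5; bus BusRdX; mem=60
  op19 P0: store L3 := 13 → M/I/I/I on L3; bus BusRdX Flush; mem=72
  op20 P0: store L6 := 63 → M/I/I/I on L6; bus BusRdX Flush; mem=53
  op21 P1: load  L6 → S/S/I/I on L6; bus BusRd Flush; mem=63
  op22 P1: load  L0 → S/S/I/I on L0; bus BusRd Flush; mem=71
  op23 P1: load  L5 → I/S/I/S on L5; bus BusRd Flush; mem=17
  op24 P1: store L1 := 73 → I/M/I/I on L1; bus BusRdX; mem=40
  op25 P0: load  L3 → M/I/I/I on L3; bus (none); mem=72
  op26 P1: load  L3 → S/S/I/I on L3; bus BusRd Flush; mem=13
  op27 P3: store L3 := 11 → I/I/I/M on L3; bus BusRdX; mem=13
  op28 P2: store L7 := 87 → I/I/M/I on L7; bus BusRdX Flush; mem=58
  op29 P1: store L7 := 99 → I/M/I/I on L7; bus BusRdX Flush; mem=87
  op30 P0: load  L1 → S/S/I/I on L1; bus BusRd Flush; mem=73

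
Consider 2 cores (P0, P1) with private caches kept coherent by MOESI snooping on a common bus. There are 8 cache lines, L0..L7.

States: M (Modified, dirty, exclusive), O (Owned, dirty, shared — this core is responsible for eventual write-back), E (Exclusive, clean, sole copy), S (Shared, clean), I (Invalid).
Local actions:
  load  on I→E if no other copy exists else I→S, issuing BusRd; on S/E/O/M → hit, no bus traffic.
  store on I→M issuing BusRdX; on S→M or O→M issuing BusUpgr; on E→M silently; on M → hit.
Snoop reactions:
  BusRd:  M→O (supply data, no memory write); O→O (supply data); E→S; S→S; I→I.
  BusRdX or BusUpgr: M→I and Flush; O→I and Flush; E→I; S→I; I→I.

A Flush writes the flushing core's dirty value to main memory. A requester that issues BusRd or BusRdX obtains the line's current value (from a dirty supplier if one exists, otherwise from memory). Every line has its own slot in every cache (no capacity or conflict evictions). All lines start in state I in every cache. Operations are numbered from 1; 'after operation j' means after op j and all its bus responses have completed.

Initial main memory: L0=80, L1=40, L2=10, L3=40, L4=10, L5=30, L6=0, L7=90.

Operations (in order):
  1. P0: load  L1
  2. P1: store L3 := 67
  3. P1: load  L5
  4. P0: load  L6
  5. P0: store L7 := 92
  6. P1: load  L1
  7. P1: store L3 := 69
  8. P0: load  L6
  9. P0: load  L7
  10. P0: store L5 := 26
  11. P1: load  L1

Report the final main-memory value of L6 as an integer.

memory[L6] = 0

step 1: P0: load  L1  ⟶  EI  (L1)  txn=BusRd  M[L1]=40
step 2: P1: store L3 := 67  ⟶  IM  (L3)  txn=BusRdX  M[L3]=40
step 3: P1: load  L5  ⟶  IE  (L5)  txn=BusRd  M[L5]=30
step 4: P0: load  L6  ⟶  EI  (L6)  txn=BusRd  M[L6]=0
step 5: P0: store L7 := 92  ⟶  MI  (L7)  txn=BusRdX  M[L7]=90
step 6: P1: load  L1  ⟶  SS  (L1)  txn=BusRd  M[L1]=40
step 7: P1: store L3 := 69  ⟶  IM  (L3)  txn=∅  M[L3]=40
step 8: P0: load  L6  ⟶  EI  (L6)  txn=∅  M[L6]=0
step 9: P0: load  L7  ⟶  MI  (L7)  txn=∅  M[L7]=90
step 10: P0: store L5 := 26  ⟶  MI  (L5)  txn=BusRdX  M[L5]=30
step 11: P1: load  L1  ⟶  SS  (L1)  txn=∅  M[L1]=40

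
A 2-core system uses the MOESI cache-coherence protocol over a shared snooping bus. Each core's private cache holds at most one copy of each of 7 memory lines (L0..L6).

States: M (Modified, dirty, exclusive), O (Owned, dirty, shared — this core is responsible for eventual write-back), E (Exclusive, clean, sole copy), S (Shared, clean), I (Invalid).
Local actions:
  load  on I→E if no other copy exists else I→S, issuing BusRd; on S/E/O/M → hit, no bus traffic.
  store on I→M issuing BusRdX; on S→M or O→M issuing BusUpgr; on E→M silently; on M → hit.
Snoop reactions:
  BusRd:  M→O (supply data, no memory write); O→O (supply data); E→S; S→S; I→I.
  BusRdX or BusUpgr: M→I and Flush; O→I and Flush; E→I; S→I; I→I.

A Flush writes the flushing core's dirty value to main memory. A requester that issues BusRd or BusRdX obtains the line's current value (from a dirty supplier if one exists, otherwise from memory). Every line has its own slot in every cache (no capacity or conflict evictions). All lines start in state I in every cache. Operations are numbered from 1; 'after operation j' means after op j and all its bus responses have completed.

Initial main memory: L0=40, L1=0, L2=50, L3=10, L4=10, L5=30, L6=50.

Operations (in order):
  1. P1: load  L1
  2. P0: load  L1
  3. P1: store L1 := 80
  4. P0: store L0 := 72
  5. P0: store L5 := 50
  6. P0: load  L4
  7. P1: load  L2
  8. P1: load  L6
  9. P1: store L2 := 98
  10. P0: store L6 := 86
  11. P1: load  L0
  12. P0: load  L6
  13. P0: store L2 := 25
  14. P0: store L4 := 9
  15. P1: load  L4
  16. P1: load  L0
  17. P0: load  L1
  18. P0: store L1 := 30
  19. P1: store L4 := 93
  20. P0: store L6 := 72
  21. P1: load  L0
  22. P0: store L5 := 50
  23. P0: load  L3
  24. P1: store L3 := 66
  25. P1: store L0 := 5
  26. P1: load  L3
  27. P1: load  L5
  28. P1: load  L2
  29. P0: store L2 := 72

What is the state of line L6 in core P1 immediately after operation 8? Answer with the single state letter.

1. P1: load  L1  bus=[BusRd]  L1: P0=I P1=E  mem[L1]=0
2. P0: load  L1  bus=[BusRd]  L1: P0=S P1=S  mem[L1]=0
3. P1: store L1 := 80  bus=[BusUpgr]  L1: P0=I P1=M  mem[L1]=0
4. P0: store L0 := 72  bus=[BusRdX]  L0: P0=M P1=I  mem[L0]=40
5. P0: store L5 := 50  bus=[BusRdX]  L5: P0=M P1=I  mem[L5]=30
6. P0: load  L4  bus=[BusRd]  L4: P0=E P1=I  mem[L4]=10
7. P1: load  L2  bus=[BusRd]  L2: P0=I P1=E  mem[L2]=50
8. P1: load  L6  bus=[BusRd]  L6: P0=I P1=E  mem[L6]=50
9. P1: store L2 := 98  bus=[-]  L2: P0=I P1=M  mem[L2]=50
10. P0: store L6 := 86  bus=[BusRdX]  L6: P0=M P1=I  mem[L6]=50
11. P1: load  L0  bus=[BusRd]  L0: P0=O P1=S  mem[L0]=40
12. P0: load  L6  bus=[-]  L6: P0=M P1=I  mem[L6]=50
13. P0: store L2 := 25  bus=[BusRdX,Flush]  L2: P0=M P1=I  mem[L2]=98
14. P0: store L4 := 9  bus=[-]  L4: P0=M P1=I  mem[L4]=10
15. P1: load  L4  bus=[BusRd]  L4: P0=O P1=S  mem[L4]=10
16. P1: load  L0  bus=[-]  L0: P0=O P1=S  mem[L0]=40
17. P0: load  L1  bus=[BusRd]  L1: P0=S P1=O  mem[L1]=0
18. P0: store L1 := 30  bus=[BusUpgr,Flush]  L1: P0=M P1=I  mem[L1]=80
19. P1: store L4 := 93  bus=[BusUpgr,Flush]  L4: P0=I P1=M  mem[L4]=9
20. P0: store L6 := 72  bus=[-]  L6: P0=M P1=I  mem[L6]=50
21. P1: load  L0  bus=[-]  L0: P0=O P1=S  mem[L0]=40
22. P0: store L5 := 50  bus=[-]  L5: P0=M P1=I  mem[L5]=30
23. P0: load  L3  bus=[BusRd]  L3: P0=E P1=I  mem[L3]=10
24. P1: store L3 := 66  bus=[BusRdX]  L3: P0=I P1=M  mem[L3]=10
25. P1: store L0 := 5  bus=[BusUpgr,Flush]  L0: P0=I P1=M  mem[L0]=72
26. P1: load  L3  bus=[-]  L3: P0=I P1=M  mem[L3]=10
27. P1: load  L5  bus=[BusRd]  L5: P0=O P1=S  mem[L5]=30
28. P1: load  L2  bus=[BusRd]  L2: P0=O P1=S  mem[L2]=98
29. P0: store L2 := 72  bus=[BusUpgr]  L2: P0=M P1=I  mem[L2]=98

state = E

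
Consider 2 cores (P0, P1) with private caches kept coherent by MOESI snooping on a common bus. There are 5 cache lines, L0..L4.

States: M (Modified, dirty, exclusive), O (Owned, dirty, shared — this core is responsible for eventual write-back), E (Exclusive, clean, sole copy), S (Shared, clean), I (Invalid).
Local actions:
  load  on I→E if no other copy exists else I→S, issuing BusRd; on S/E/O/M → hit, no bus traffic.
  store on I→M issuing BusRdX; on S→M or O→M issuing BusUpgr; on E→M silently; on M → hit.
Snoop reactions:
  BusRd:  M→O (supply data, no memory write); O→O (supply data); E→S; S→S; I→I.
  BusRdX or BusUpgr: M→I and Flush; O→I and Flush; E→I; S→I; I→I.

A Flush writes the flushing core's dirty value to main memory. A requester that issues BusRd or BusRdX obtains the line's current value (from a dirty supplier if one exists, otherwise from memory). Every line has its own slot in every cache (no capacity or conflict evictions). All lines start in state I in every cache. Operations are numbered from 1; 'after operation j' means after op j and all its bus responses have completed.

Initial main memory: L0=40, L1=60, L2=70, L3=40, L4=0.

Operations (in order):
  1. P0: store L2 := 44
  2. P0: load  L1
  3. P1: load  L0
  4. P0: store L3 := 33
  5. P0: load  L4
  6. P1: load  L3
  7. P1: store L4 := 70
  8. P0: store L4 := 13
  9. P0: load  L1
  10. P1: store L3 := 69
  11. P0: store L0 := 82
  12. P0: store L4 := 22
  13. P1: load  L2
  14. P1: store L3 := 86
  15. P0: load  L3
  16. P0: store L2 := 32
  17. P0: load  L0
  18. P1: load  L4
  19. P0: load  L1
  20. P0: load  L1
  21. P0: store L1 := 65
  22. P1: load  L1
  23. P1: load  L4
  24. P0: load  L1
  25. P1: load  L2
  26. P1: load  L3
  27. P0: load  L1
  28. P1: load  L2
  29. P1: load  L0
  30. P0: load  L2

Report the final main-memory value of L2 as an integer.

  op1 P0: store L2 := 44 → M/I on L2; bus BusRdX; mem=70
  op2 P0: load  L1 → E/I on L1; bus BusRd; mem=60
  op3 P1: load  L0 → I/E on L0; bus BusRd; mem=40
  op4 P0: store L3 := 33 → M/I on L3; bus BusRdX; mem=40
  op5 P0: load  L4 → E/I on L4; bus BusRd; mem=0
  op6 P1: load  L3 → O/S on L3; bus BusRd; mem=40
  op7 P1: store L4 := 70 → I/M on L4; bus BusRdX; mem=0
  op8 P0: store L4 := 13 → M/I on L4; bus BusRdX Flush; mem=70
  op9 P0: load  L1 → E/I on L1; bus (none); mem=60
  op10 P1: store L3 := 69 → I/M on L3; bus BusUpgr Flush; mem=33
  op11 P0: store L0 := 82 → M/I on L0; bus BusRdX; mem=40
  op12 P0: store L4 := 22 → M/I on L4; bus (none); mem=70
  op13 P1: load  L2 → O/S on L2; bus BusRd; mem=70
  op14 P1: store L3 := 86 → I/M on L3; bus (none); mem=33
  op15 P0: load  L3 → S/O on L3; bus BusRd; mem=33
  op16 P0: store L2 := 32 → M/I on L2; bus BusUpgr; mem=70
  op17 P0: load  L0 → M/I on L0; bus (none); mem=40
  op18 P1: load  L4 → O/S on L4; bus BusRd; mem=70
  op19 P0: load  L1 → E/I on L1; bus (none); mem=60
  op20 P0: load  L1 → E/I on L1; bus (none); mem=60
  op21 P0: store L1 := 65 → M/I on L1; bus (none); mem=60
  op22 P1: load  L1 → O/S on L1; bus BusRd; mem=60
  op23 P1: load  L4 → O/S on L4; bus (none); mem=70
  op24 P0: load  L1 → O/S on L1; bus (none); mem=60
  op25 P1: load  L2 → O/S on L2; bus BusRd; mem=70
  op26 P1: load  L3 → S/O on L3; bus (none); mem=33
  op27 P0: load  L1 → O/S on L1; bus (none); mem=60
  op28 P1: load  L2 → O/S on L2; bus (none); mem=70
  op29 P1: load  L0 → O/S on L0; bus BusRd; mem=40
  op30 P0: load  L2 → O/S on L2; bus (none); mem=70

memory[L2] = 70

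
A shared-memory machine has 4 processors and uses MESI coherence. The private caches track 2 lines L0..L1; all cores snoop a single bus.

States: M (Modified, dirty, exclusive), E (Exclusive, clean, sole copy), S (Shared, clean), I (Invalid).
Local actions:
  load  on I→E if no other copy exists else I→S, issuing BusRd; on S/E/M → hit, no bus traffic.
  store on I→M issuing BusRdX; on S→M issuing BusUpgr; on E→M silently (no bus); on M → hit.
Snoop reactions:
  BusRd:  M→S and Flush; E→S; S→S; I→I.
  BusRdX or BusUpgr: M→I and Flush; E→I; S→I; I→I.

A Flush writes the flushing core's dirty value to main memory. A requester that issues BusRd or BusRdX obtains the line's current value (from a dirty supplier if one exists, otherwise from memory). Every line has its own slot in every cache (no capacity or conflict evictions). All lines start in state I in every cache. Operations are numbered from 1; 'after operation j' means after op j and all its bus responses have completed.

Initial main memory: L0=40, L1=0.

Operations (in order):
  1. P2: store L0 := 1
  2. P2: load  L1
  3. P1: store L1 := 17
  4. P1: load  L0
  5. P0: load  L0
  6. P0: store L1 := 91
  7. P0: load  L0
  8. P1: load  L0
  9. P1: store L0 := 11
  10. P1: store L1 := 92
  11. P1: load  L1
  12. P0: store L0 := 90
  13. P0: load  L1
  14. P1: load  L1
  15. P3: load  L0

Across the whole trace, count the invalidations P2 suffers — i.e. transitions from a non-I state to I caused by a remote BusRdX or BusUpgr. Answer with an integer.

  op1 P2: store L0 := 1 → I/I/M/I on L0; bus BusRdX; mem=40
  op2 P2: load  L1 → I/I/E/I on L1; bus BusRd; mem=0
  op3 P1: store L1 := 17 → I/M/I/I on L1; bus BusRdX; mem=0
  op4 P1: load  L0 → I/S/S/I on L0; bus BusRd Flush; mem=1
  op5 P0: load  L0 → S/S/S/I on L0; bus BusRd; mem=1
  op6 P0: store L1 := 91 → M/I/I/I on L1; bus BusRdX Flush; mem=17
  op7 P0: load  L0 → S/S/S/I on L0; bus (none); mem=1
  op8 P1: load  L0 → S/S/S/I on L0; bus (none); mem=1
  op9 P1: store L0 := 11 → I/M/I/I on L0; bus BusUpgr; mem=1
  op10 P1: store L1 := 92 → I/M/I/I on L1; bus BusRdX Flush; mem=91
  op11 P1: load  L1 → I/M/I/I on L1; bus (none); mem=91
  op12 P0: store L0 := 90 → M/I/I/I on L0; bus BusRdX Flush; mem=11
  op13 P0: load  L1 → S/S/I/I on L1; bus BusRd Flush; mem=92
  op14 P1: load  L1 → S/S/I/I on L1; bus (none); mem=92
  op15 P3: load  L0 → S/I/I/S on L0; bus BusRd Flush; mem=90

invalidations = 2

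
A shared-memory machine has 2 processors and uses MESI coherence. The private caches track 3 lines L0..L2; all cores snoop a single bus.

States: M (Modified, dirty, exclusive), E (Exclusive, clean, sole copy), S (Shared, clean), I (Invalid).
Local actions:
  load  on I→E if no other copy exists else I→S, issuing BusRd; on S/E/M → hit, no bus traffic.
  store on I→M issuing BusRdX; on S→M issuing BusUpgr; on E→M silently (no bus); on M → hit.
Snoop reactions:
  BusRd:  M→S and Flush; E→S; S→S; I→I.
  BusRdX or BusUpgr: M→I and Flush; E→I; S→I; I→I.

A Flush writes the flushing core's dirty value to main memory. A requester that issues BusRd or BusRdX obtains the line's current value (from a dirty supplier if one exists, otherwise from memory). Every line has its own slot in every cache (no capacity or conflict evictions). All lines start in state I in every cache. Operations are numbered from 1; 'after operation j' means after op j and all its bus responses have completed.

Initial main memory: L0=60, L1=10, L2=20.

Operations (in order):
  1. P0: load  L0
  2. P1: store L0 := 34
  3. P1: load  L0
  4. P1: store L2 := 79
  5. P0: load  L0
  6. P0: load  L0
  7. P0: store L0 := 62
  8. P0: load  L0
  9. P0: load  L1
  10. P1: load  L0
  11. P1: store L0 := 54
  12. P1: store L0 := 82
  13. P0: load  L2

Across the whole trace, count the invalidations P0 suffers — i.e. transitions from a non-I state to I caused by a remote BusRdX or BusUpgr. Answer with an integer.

step 1: P0: load  L0  ⟶  EI  (L0)  txn=BusRd  M[L0]=60
step 2: P1: store L0 := 34  ⟶  IM  (L0)  txn=BusRdX  M[L0]=60
step 3: P1: load  L0  ⟶  IM  (L0)  txn=∅  M[L0]=60
step 4: P1: store L2 := 79  ⟶  IM  (L2)  txn=BusRdX  M[L2]=20
step 5: P0: load  L0  ⟶  SS  (L0)  txn=BusRd+Flush  M[L0]=34
step 6: P0: load  L0  ⟶  SS  (L0)  txn=∅  M[L0]=34
step 7: P0: store L0 := 62  ⟶  MI  (L0)  txn=BusUpgr  M[L0]=34
step 8: P0: load  L0  ⟶  MI  (L0)  txn=∅  M[L0]=34
step 9: P0: load  L1  ⟶  EI  (L1)  txn=BusRd  M[L1]=10
step 10: P1: load  L0  ⟶  SS  (L0)  txn=BusRd+Flush  M[L0]=62
step 11: P1: store L0 := 54  ⟶  IM  (L0)  txn=BusUpgr  M[L0]=62
step 12: P1: store L0 := 82  ⟶  IM  (L0)  txn=∅  M[L0]=62
step 13: P0: load  L2  ⟶  SS  (L2)  txn=BusRd+Flush  M[L2]=79

invalidations = 2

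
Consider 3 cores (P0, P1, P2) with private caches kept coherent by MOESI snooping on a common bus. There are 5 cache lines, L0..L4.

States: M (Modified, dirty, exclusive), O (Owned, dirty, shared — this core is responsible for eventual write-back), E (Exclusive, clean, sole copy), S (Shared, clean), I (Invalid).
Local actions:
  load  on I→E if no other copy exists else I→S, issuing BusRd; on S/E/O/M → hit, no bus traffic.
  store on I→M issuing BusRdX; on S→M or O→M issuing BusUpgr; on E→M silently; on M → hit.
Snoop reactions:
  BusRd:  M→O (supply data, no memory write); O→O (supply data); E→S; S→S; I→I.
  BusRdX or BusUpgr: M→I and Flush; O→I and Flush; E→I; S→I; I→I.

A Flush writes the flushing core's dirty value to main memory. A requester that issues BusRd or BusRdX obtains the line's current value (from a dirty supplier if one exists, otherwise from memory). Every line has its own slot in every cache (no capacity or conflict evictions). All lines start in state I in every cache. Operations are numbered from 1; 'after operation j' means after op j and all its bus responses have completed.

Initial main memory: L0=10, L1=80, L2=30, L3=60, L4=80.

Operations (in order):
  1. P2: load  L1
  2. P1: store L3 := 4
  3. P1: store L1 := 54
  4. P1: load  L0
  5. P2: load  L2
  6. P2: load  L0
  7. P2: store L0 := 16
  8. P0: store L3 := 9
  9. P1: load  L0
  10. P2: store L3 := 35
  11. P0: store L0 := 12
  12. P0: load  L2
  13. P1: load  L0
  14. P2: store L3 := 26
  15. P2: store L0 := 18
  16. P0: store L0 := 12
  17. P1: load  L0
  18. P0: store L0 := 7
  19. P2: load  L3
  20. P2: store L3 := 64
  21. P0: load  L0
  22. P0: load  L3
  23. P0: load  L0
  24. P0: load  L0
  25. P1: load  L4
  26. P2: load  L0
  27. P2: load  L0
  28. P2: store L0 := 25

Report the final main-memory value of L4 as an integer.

[1] P2: load  L1 | P0:I, P1:I, P2:E(80) | bus: BusRd
[2] P1: store L3 := 4 | P0:I, P1:M(4), P2:I | bus: BusRdX
[3] P1: store L1 := 54 | P0:I, P1:M(54), P2:I | bus: BusRdX
[4] P1: load  L0 | P0:I, P1:E(10), P2:I | bus: BusRd
[5] P2: load  L2 | P0:I, P1:I, P2:E(30) | bus: BusRd
[6] P2: load  L0 | P0:I, P1:S(10), P2:S(10) | bus: BusRd
[7] P2: store L0 := 16 | P0:I, P1:I, P2:M(16) | bus: BusUpgr
[8] P0: store L3 := 9 | P0:M(9), P1:I, P2:I | bus: BusRdX,Flush
[9] P1: load  L0 | P0:I, P1:S(16), P2:O(16) | bus: BusRd
[10] P2: store L3 := 35 | P0:I, P1:I, P2:M(35) | bus: BusRdX,Flush
[11] P0: store L0 := 12 | P0:M(12), P1:I, P2:I | bus: BusRdX,Flush
[12] P0: load  L2 | P0:S(30), P1:I, P2:S(30) | bus: BusRd
[13] P1: load  L0 | P0:O(12), P1:S(12), P2:I | bus: BusRd
[14] P2: store L3 := 26 | P0:I, P1:I, P2:M(26) | bus: none
[15] P2: store L0 := 18 | P0:I, P1:I, P2:M(18) | bus: BusRdX,Flush
[16] P0: store L0 := 12 | P0:M(12), P1:I, P2:I | bus: BusRdX,Flush
[17] P1: load  L0 | P0:O(12), P1:S(12), P2:I | bus: BusRd
[18] P0: store L0 := 7 | P0:M(7), P1:I, P2:I | bus: BusUpgr
[19] P2: load  L3 | P0:I, P1:I, P2:M(26) | bus: none
[20] P2: store L3 := 64 | P0:I, P1:I, P2:M(64) | bus: none
[21] P0: load  L0 | P0:M(7), P1:I, P2:I | bus: none
[22] P0: load  L3 | P0:S(64), P1:I, P2:O(64) | bus: BusRd
[23] P0: load  L0 | P0:M(7), P1:I, P2:I | bus: none
[24] P0: load  L0 | P0:M(7), P1:I, P2:I | bus: none
[25] P1: load  L4 | P0:I, P1:E(80), P2:I | bus: BusRd
[26] P2: load  L0 | P0:O(7), P1:I, P2:S(7) | bus: BusRd
[27] P2: load  L0 | P0:O(7), P1:I, P2:S(7) | bus: none
[28] P2: store L0 := 25 | P0:I, P1:I, P2:M(25) | bus: BusUpgr,Flush

memory[L4] = 80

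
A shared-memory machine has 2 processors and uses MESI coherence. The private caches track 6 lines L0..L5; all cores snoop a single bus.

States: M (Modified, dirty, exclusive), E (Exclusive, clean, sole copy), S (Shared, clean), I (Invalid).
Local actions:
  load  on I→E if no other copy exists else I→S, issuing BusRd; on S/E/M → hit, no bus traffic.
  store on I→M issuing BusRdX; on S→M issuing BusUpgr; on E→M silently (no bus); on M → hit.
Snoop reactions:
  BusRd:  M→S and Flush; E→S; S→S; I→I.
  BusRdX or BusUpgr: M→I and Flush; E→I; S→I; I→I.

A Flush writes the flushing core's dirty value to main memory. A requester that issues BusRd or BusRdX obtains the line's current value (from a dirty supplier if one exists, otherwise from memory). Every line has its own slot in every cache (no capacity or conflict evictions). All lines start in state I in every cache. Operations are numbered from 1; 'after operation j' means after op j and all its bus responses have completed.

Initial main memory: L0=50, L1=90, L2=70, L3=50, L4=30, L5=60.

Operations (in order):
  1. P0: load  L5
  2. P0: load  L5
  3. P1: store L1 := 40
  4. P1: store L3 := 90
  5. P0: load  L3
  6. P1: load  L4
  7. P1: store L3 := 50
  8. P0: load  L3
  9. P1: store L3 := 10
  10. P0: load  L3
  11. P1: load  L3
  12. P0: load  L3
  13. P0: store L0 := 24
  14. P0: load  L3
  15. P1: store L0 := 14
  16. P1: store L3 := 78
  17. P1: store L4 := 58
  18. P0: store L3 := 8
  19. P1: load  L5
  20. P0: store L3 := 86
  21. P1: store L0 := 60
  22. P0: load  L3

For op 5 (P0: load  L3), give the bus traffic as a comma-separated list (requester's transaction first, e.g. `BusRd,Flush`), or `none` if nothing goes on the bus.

bus = BusRd,Flush

1. P0: load  L5  bus=[BusRd]  L5: P0=E P1=I  mem[L5]=60
2. P0: load  L5  bus=[-]  L5: P0=E P1=I  mem[L5]=60
3. P1: store L1 := 40  bus=[BusRdX]  L1: P0=I P1=M  mem[L1]=90
4. P1: store L3 := 90  bus=[BusRdX]  L3: P0=I P1=M  mem[L3]=50
5. P0: load  L3  bus=[BusRd,Flush]  L3: P0=S P1=S  mem[L3]=90
6. P1: load  L4  bus=[BusRd]  L4: P0=I P1=E  mem[L4]=30
7. P1: store L3 := 50  bus=[BusUpgr]  L3: P0=I P1=M  mem[L3]=90
8. P0: load  L3  bus=[BusRd,Flush]  L3: P0=S P1=S  mem[L3]=50
9. P1: store L3 := 10  bus=[BusUpgr]  L3: P0=I P1=M  mem[L3]=50
10. P0: load  L3  bus=[BusRd,Flush]  L3: P0=S P1=S  mem[L3]=10
11. P1: load  L3  bus=[-]  L3: P0=S P1=S  mem[L3]=10
12. P0: load  L3  bus=[-]  L3: P0=S P1=S  mem[L3]=10
13. P0: store L0 := 24  bus=[BusRdX]  L0: P0=M P1=I  mem[L0]=50
14. P0: load  L3  bus=[-]  L3: P0=S P1=S  mem[L3]=10
15. P1: store L0 := 14  bus=[BusRdX,Flush]  L0: P0=I P1=M  mem[L0]=24
16. P1: store L3 := 78  bus=[BusUpgr]  L3: P0=I P1=M  mem[L3]=10
17. P1: store L4 := 58  bus=[-]  L4: P0=I P1=M  mem[L4]=30
18. P0: store L3 := 8  bus=[BusRdX,Flush]  L3: P0=M P1=I  mem[L3]=78
19. P1: load  L5  bus=[BusRd]  L5: P0=S P1=S  mem[L5]=60
20. P0: store L3 := 86  bus=[-]  L3: P0=M P1=I  mem[L3]=78
21. P1: store L0 := 60  bus=[-]  L0: P0=I P1=M  mem[L0]=24
22. P0: load  L3  bus=[-]  L3: P0=M P1=I  mem[L3]=78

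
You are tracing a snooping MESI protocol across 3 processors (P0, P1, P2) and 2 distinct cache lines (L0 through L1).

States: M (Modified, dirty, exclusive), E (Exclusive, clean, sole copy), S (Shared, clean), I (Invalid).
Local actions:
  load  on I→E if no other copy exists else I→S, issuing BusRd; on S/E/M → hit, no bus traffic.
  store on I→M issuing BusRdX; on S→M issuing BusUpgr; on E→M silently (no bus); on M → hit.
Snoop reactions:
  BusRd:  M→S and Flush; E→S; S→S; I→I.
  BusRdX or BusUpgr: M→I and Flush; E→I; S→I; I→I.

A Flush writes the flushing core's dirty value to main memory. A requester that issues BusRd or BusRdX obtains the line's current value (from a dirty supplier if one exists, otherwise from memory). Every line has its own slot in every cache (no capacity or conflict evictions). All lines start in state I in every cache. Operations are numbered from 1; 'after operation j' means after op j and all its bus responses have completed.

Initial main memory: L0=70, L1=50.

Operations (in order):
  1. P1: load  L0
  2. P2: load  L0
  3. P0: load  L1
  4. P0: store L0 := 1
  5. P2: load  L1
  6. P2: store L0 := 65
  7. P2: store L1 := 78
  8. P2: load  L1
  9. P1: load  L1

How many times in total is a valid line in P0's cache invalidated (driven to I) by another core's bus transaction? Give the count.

1. P1: load  L0  bus=[BusRd]  L0: P0=I P1=E P2=I  mem[L0]=70
2. P2: load  L0  bus=[BusRd]  L0: P0=I P1=S P2=S  mem[L0]=70
3. P0: load  L1  bus=[BusRd]  L1: P0=E P1=I P2=I  mem[L1]=50
4. P0: store L0 := 1  bus=[BusRdX]  L0: P0=M P1=I P2=I  mem[L0]=70
5. P2: load  L1  bus=[BusRd]  L1: P0=S P1=I P2=S  mem[L1]=50
6. P2: store L0 := 65  bus=[BusRdX,Flush]  L0: P0=I P1=I P2=M  mem[L0]=1
7. P2: store L1 := 78  bus=[BusUpgr]  L1: P0=I P1=I P2=M  mem[L1]=50
8. P2: load  L1  bus=[-]  L1: P0=I P1=I P2=M  mem[L1]=50
9. P1: load  L1  bus=[BusRd,Flush]  L1: P0=I P1=S P2=S  mem[L1]=78

invalidations = 2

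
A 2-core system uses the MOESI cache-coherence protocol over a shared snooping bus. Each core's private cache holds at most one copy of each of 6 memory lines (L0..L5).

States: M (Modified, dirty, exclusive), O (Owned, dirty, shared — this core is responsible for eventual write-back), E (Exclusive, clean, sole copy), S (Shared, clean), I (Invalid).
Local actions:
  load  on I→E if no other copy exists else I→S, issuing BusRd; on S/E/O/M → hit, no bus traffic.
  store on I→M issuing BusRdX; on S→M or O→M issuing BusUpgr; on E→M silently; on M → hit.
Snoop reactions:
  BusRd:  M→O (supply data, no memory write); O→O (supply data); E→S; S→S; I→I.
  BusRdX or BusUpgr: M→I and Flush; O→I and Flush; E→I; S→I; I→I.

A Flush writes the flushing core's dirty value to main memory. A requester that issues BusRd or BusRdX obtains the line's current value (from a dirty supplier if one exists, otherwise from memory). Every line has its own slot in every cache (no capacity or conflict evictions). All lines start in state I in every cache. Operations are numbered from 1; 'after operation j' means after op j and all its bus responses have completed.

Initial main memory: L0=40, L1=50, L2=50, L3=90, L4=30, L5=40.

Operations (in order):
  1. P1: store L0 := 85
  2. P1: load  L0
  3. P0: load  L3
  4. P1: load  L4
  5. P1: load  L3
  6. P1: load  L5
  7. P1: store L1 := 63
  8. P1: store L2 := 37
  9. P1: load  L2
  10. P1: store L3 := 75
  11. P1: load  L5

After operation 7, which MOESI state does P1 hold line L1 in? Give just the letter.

state = M

step 1: P1: store L0 := 85  ⟶  IM  (L0)  txn=BusRdX  M[L0]=40
step 2: P1: load  L0  ⟶  IM  (L0)  txn=∅  M[L0]=40
step 3: P0: load  L3  ⟶  EI  (L3)  txn=BusRd  M[L3]=90
step 4: P1: load  L4  ⟶  IE  (L4)  txn=BusRd  M[L4]=30
step 5: P1: load  L3  ⟶  SS  (L3)  txn=BusRd  M[L3]=90
step 6: P1: load  L5  ⟶  IE  (L5)  txn=BusRd  M[L5]=40
step 7: P1: store L1 := 63  ⟶  IM  (L1)  txn=BusRdX  M[L1]=50
step 8: P1: store L2 := 37  ⟶  IM  (L2)  txn=BusRdX  M[L2]=50
step 9: P1: load  L2  ⟶  IM  (L2)  txn=∅  M[L2]=50
step 10: P1: store L3 := 75  ⟶  IM  (L3)  txn=BusUpgr  M[L3]=90
step 11: P1: load  L5  ⟶  IE  (L5)  txn=∅  M[L5]=40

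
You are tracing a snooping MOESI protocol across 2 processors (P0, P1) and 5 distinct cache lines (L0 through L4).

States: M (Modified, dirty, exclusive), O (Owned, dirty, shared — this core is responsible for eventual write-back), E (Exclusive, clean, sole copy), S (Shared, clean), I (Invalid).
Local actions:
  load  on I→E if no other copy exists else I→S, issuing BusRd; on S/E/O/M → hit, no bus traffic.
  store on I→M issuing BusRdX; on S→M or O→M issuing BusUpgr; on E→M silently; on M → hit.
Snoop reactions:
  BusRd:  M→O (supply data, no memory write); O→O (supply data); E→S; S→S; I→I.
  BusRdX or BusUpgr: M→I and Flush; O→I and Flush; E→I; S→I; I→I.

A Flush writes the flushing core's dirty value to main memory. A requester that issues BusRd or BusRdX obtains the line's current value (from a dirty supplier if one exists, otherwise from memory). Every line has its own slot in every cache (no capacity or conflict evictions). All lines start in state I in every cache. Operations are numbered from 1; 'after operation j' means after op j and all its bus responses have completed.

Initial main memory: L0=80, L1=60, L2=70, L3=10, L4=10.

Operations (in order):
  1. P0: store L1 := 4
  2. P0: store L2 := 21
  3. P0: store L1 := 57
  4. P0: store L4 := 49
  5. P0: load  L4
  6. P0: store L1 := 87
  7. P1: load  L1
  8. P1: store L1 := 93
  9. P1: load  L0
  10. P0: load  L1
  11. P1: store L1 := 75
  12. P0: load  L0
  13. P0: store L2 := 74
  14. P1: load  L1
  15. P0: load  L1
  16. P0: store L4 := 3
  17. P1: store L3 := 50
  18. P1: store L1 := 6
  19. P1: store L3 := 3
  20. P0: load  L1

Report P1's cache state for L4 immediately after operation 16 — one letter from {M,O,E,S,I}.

  op1 P0: store L1 := 4 → M/I on L1; bus BusRdX; mem=60
  op2 P0: store L2 := 21 → M/I on L2; bus BusRdX; mem=70
  op3 P0: store L1 := 57 → M/I on L1; bus (none); mem=60
  op4 P0: store L4 := 49 → M/I on L4; bus BusRdX; mem=10
  op5 P0: load  L4 → M/I on L4; bus (none); mem=10
  op6 P0: store L1 := 87 → M/I on L1; bus (none); mem=60
  op7 P1: load  L1 → O/S on L1; bus BusRd; mem=60
  op8 P1: store L1 := 93 → I/M on L1; bus BusUpgr Flush; mem=87
  op9 P1: load  L0 → I/E on L0; bus BusRd; mem=80
  op10 P0: load  L1 → S/O on L1; bus BusRd; mem=87
  op11 P1: store L1 := 75 → I/M on L1; bus BusUpgr; mem=87
  op12 P0: load  L0 → S/S on L0; bus BusRd; mem=80
  op13 P0: store L2 := 74 → M/I on L2; bus (none); mem=70
  op14 P1: load  L1 → I/M on L1; bus (none); mem=87
  op15 P0: load  L1 → S/O on L1; bus BusRd; mem=87
  op16 P0: store L4 := 3 → M/I on L4; bus (none); mem=10
  op17 P1: store L3 := 50 → I/M on L3; bus BusRdX; mem=10
  op18 P1: store L1 := 6 → I/M on L1; bus BusUpgr; mem=87
  op19 P1: store L3 := 3 → I/M on L3; bus (none); mem=10
  op20 P0: load  L1 → S/O on L1; bus BusRd; mem=87

state = I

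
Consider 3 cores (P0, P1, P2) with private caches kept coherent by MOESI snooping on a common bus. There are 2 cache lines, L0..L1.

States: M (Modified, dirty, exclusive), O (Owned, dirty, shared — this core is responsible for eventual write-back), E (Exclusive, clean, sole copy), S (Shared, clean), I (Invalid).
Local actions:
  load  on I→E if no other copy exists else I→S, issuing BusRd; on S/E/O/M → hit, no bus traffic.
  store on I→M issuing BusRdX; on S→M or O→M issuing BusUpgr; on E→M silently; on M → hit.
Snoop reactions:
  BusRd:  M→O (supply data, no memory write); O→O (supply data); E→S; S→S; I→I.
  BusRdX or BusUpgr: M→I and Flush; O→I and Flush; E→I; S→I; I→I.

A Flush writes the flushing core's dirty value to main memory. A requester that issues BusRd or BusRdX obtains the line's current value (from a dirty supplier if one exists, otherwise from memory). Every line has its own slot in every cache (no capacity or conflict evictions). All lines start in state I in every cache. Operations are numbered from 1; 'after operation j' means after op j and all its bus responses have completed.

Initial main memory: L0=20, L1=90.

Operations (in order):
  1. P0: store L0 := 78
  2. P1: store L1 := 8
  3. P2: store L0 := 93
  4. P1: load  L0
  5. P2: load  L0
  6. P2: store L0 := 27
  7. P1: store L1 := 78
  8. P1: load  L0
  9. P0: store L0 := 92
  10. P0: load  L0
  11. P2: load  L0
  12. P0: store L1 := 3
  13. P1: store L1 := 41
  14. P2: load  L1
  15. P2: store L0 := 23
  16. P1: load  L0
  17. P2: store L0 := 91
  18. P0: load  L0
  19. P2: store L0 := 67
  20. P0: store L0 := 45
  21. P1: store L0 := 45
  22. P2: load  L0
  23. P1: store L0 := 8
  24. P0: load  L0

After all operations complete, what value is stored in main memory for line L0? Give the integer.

memory[L0] = 45

1. P0: store L0 := 78  bus=[BusRdX]  L0: P0=M P1=I P2=I  mem[L0]=20
2. P1: store L1 := 8  bus=[BusRdX]  L1: P0=I P1=M P2=I  mem[L1]=90
3. P2: store L0 := 93  bus=[BusRdX,Flush]  L0: P0=I P1=I P2=M  mem[L0]=78
4. P1: load  L0  bus=[BusRd]  L0: P0=I P1=S P2=O  mem[L0]=78
5. P2: load  L0  bus=[-]  L0: P0=I P1=S P2=O  mem[L0]=78
6. P2: store L0 := 27  bus=[BusUpgr]  L0: P0=I P1=I P2=M  mem[L0]=78
7. P1: store L1 := 78  bus=[-]  L1: P0=I P1=M P2=I  mem[L1]=90
8. P1: load  L0  bus=[BusRd]  L0: P0=I P1=S P2=O  mem[L0]=78
9. P0: store L0 := 92  bus=[BusRdX,Flush]  L0: P0=M P1=I P2=I  mem[L0]=27
10. P0: load  L0  bus=[-]  L0: P0=M P1=I P2=I  mem[L0]=27
11. P2: load  L0  bus=[BusRd]  L0: P0=O P1=I P2=S  mem[L0]=27
12. P0: store L1 := 3  bus=[BusRdX,Flush]  L1: P0=M P1=I P2=I  mem[L1]=78
13. P1: store L1 := 41  bus=[BusRdX,Flush]  L1: P0=I P1=M P2=I  mem[L1]=3
14. P2: load  L1  bus=[BusRd]  L1: P0=I P1=O P2=S  mem[L1]=3
15. P2: store L0 := 23  bus=[BusUpgr,Flush]  L0: P0=I P1=I P2=M  mem[L0]=92
16. P1: load  L0  bus=[BusRd]  L0: P0=I P1=S P2=O  mem[L0]=92
17. P2: store L0 := 91  bus=[BusUpgr]  L0: P0=I P1=I P2=M  mem[L0]=92
18. P0: load  L0  bus=[BusRd]  L0: P0=S P1=I P2=O  mem[L0]=92
19. P2: store L0 := 67  bus=[BusUpgr]  L0: P0=I P1=I P2=M  mem[L0]=92
20. P0: store L0 := 45  bus=[BusRdX,Flush]  L0: P0=M P1=I P2=I  mem[L0]=67
21. P1: store L0 := 45  bus=[BusRdX,Flush]  L0: P0=I P1=M P2=I  mem[L0]=45
22. P2: load  L0  bus=[BusRd]  L0: P0=I P1=O P2=S  mem[L0]=45
23. P1: store L0 := 8  bus=[BusUpgr]  L0: P0=I P1=M P2=I  mem[L0]=45
24. P0: load  L0  bus=[BusRd]  L0: P0=S P1=O P2=I  mem[L0]=45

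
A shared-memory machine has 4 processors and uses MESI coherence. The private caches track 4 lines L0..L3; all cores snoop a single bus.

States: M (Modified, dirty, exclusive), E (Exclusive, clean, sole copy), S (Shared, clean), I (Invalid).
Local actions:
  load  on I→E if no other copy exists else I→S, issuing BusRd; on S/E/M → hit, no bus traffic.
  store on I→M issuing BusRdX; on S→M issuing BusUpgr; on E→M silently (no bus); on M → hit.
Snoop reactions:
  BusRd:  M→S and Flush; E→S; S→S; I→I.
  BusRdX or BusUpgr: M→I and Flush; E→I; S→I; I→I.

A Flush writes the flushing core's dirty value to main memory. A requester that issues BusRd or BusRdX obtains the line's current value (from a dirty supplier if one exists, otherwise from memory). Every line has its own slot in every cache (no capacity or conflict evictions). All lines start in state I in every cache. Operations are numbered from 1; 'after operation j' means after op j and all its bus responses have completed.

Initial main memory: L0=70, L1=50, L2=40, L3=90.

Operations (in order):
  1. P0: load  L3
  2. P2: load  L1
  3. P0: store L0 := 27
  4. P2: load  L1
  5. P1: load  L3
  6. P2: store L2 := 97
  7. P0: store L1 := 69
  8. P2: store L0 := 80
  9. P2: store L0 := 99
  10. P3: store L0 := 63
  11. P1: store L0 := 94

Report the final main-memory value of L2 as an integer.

memory[L2] = 40

1. P0: load  L3  bus=[BusRd]  L3: P0=E P1=I P2=I P3=I  mem[L3]=90
2. P2: load  L1  bus=[BusRd]  L1: P0=I P1=I P2=E P3=I  mem[L1]=50
3. P0: store L0 := 27  bus=[BusRdX]  L0: P0=M P1=I P2=I P3=I  mem[L0]=70
4. P2: load  L1  bus=[-]  L1: P0=I P1=I P2=E P3=I  mem[L1]=50
5. P1: load  L3  bus=[BusRd]  L3: P0=S P1=S P2=I P3=I  mem[L3]=90
6. P2: store L2 := 97  bus=[BusRdX]  L2: P0=I P1=I P2=M P3=I  mem[L2]=40
7. P0: store L1 := 69  bus=[BusRdX]  L1: P0=M P1=I P2=I P3=I  mem[L1]=50
8. P2: store L0 := 80  bus=[BusRdX,Flush]  L0: P0=I P1=I P2=M P3=I  mem[L0]=27
9. P2: store L0 := 99  bus=[-]  L0: P0=I P1=I P2=M P3=I  mem[L0]=27
10. P3: store L0 := 63  bus=[BusRdX,Flush]  L0: P0=I P1=I P2=I P3=M  mem[L0]=99
11. P1: store L0 := 94  bus=[BusRdX,Flush]  L0: P0=I P1=M P2=I P3=I  mem[L0]=63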